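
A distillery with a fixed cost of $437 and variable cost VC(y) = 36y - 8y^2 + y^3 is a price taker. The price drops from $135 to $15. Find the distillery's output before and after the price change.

AVC = 36 - 8y + y^2, minimized at y = 4 where min AVC = $20. MC = 36 - 16y + 3y^2.
At P = $135 ≥ min AVC, set P = MC on the rising branch: y = 9.
At P = $15 < min AVC = $20, price no longer covers variable cost at any output, so the firm shuts down: y = 0.

Output falls from 9 to 0 (the firm shuts down)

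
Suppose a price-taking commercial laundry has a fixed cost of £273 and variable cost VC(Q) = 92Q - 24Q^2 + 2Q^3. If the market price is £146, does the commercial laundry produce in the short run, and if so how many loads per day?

Produce at Q = 9

From TC, MC = TC'(Q) = 92 - 48Q + 6Q^2 and AVC = VC/Q = 92 - 24Q + 2Q^2.
AVC is minimized where dAVC/dQ = -24 + 4Q = 0, at Q = 6; min AVC = 92 - 24·6 + 2·6^2 = £20.
Since P = £146 ≥ min AVC = £20, price covers variable cost and the firm should produce.
Set P = MC: 146 = 92 - 48Q + 6Q^2 → -54 - 48Q + 6Q^2 = 0. The roots are Q = -1 and Q = 9; the profit-maximizing output is on the rising part of MC, so Q* = 9.
Check: AVC at Q = 9 is £38 ≤ P, so revenue covers variable cost.
Profit = P·Q − TC = 146·9 − 615 = £699.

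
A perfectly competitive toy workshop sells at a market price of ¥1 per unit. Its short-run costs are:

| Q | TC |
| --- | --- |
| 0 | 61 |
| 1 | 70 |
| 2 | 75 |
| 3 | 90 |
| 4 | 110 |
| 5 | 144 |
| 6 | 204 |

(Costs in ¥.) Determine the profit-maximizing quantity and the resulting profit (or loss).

Tabulate TR − TC: Q=0: -61; Q=1: -69; Q=2: -73; Q=3: -87; Q=4: -106; Q=5: -139; Q=6: -198.
Profit is highest at Q = 0. Equivalently, the lowest AVC in the table is 14/2 ≈ ¥7 at Q = 2, and P = ¥1 falls below it — price never covers variable cost, so the firm shuts down and loses only its fixed cost.

Q = 0 (shut down); profit = -¥61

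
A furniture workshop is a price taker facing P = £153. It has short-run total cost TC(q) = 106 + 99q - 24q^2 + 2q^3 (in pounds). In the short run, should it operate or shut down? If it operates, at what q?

Variable cost is VC = 99q - 24q^2 + 2q^3, so AVC = VC/q = 99 - 24q + 2q^2 and MC = dTC/dq = 99 - 48q + 6q^2.
The AVC parabola has its vertex at q = 24/4 = 6, where AVC = 99 - 24·6 + 2·6^2 = £27.
P = £153 exceeds min AVC = £27, so the firm stays open.
P = MC gives -54 - 48q + 6q^2 = 0, with roots -1 and 9. Take the larger (rising MC): q* = 9.
Check: AVC at q = 9 is £45 ≤ P, so revenue covers variable cost.
Profit = P·q − TC = 153·9 − 511 = £866.

Produce at q = 9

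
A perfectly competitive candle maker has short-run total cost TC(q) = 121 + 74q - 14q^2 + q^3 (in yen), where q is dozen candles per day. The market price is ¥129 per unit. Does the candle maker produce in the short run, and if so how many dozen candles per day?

Produce at q = 11

Strip out fixed cost: VC = 74q - 14q^2 + q^3. Then AVC = 74 - 14q + q^2 and MC = 74 - 28q + 3q^2.
The AVC parabola has its vertex at q = 14/2 = 7, where AVC = 74 - 14·7 + 7^2 = ¥25.
Because ¥129 ≥ ¥25, revenue can cover variable cost; the firm operates.
P = MC gives -55 - 28q + 3q^2 = 0, with roots -5/3 and 11. Take the larger (rising MC): q* = 11.
Check: AVC at q = 11 is ¥41 ≤ P, so revenue covers variable cost.
Profit = P·q − TC = 129·11 − 572 = ¥847.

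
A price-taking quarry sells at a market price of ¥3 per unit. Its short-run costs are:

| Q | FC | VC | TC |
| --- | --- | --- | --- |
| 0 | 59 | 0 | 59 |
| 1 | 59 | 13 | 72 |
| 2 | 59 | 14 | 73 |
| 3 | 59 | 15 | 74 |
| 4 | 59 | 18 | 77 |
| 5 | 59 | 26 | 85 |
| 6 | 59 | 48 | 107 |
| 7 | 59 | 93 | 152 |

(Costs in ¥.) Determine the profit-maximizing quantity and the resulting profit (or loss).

Q = 0 (shut down); profit = -¥59

Tabulate TR − TC: Q=0: -59; Q=1: -69; Q=2: -67; Q=3: -65; Q=4: -65; Q=5: -70; Q=6: -89; Q=7: -131.
Profit is highest at Q = 0. Equivalently, the lowest AVC in the table is 18/4 ≈ ¥4.50 at Q = 4, and P = ¥3 falls below it — price never covers variable cost, so the firm shuts down and loses only its fixed cost.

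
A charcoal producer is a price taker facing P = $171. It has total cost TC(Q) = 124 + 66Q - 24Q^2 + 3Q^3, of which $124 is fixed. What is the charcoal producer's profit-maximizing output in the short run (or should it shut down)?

Variable cost is VC = 66Q - 24Q^2 + 3Q^3, so AVC = VC/Q = 66 - 24Q + 3Q^2 and MC = dTC/dQ = 66 - 48Q + 9Q^2.
AVC is minimized where dAVC/dQ = -24 + 6Q = 0, at Q = 4; min AVC = 66 - 24·4 + 3·4^2 = $18.
Because $171 ≥ $18, revenue can cover variable cost; the firm operates.
P = MC gives -105 - 48Q + 9Q^2 = 0, with roots -5/3 and 7. Take the larger (rising MC): Q* = 7.
Check: AVC at Q = 7 is $45 ≤ P, so revenue covers variable cost.
Profit = P·Q − TC = 171·7 − 439 = $758.

Produce at Q = 7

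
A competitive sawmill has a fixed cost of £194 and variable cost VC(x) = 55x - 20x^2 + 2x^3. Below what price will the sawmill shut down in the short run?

Short-run supply begins at min AVC. From VC = 55x - 20x^2 + 2x^3, AVC = 55 - 20x + 2x^2.
dAVC/dx = -20 + 4x = 0 gives x = 5. min AVC = 55 - 20·5 + 2·5^2 = 5.
So the shutdown price is £5.

£5 per unit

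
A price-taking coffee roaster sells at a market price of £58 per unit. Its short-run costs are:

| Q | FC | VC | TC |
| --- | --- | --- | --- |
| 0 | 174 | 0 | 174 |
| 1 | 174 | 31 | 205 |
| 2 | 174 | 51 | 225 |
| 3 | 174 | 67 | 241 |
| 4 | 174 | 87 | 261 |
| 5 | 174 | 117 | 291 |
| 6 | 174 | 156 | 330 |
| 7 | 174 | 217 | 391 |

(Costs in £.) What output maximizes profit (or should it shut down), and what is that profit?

Compute π = P·Q − TC at each output: Q=0: -174; Q=1: -147; Q=2: -109; Q=3: -67; Q=4: -29; Q=5: -1; Q=6: 18; Q=7: 15.
Profit is maximized at Q = 6. AVC there is 156/6 = £26 ≤ P, so producing beats shutting down (which would give -£174).

Q = 6; profit = £18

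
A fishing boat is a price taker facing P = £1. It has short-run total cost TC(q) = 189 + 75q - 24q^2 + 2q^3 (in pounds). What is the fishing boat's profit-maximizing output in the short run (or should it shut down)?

Shut down

From TC, MC = TC'(q) = 75 - 48q + 6q^2 and AVC = VC/q = 75 - 24q + 2q^2.
AVC is minimized where dAVC/dq = -24 + 4q = 0, at q = 6; min AVC = 75 - 24·6 + 2·6^2 = £3.
Since P = £1 < min AVC = £3, price fails to cover variable cost at any output.
Shutting down limits the loss to fixed cost, £189.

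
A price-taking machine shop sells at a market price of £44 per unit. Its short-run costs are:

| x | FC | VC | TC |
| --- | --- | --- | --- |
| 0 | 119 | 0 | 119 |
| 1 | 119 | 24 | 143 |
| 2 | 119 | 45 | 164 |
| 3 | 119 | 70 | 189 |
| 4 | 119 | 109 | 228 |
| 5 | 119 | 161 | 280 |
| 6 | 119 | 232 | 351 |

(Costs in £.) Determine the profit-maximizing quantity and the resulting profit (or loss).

x = 4; profit = -£52

Profit at each row (π = 44x − TC): x=0: -119; x=1: -99; x=2: -76; x=3: -57; x=4: -52; x=5: -60; x=6: -87.
Profit is maximized at x = 4. AVC there is 109/4 = £27.25 ≤ P, so producing beats shutting down (which would give -£119).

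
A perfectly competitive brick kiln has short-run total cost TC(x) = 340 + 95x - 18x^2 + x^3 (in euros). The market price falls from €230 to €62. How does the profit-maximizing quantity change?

Output falls from 15 to 11

MC = 95 - 36x + 3x^2; the shutdown threshold is min AVC = €14 (at x = 9).
With P = €230 above the shutdown price, P = MC gives x = 15.
At P = €62 ≥ min AVC, set P = MC: x = 11. The firm stays open but cuts output.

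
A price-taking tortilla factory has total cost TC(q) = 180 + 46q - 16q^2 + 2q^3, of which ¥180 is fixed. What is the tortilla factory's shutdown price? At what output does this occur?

¥14 per unit, at q = 4

The firm shuts down when price falls below the minimum of average variable cost. AVC = VC/q = 46 - 16q + 2q^2.
dAVC/dq = -16 + 4q = 0 gives q = 4. min AVC = 46 - 16·4 + 2·4^2 = 14.
For P < ¥14 the firm produces nothing.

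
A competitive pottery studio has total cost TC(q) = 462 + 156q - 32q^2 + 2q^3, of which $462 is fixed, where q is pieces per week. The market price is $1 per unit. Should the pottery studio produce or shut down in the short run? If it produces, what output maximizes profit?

From TC, MC = TC'(q) = 156 - 64q + 6q^2 and AVC = VC/q = 156 - 32q + 2q^2.
AVC is minimized where dAVC/dq = -32 + 4q = 0, at q = 8; min AVC = 156 - 32·8 + 2·8^2 = $28.
With P < min AVC ($1 < $28), every unit sold adds to the loss.
Shutting down limits the loss to fixed cost, $462.

Shut down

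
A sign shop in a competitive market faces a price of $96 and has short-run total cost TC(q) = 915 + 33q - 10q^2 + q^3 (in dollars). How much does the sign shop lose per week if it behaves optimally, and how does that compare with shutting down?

AVC = 33 - 10q + q^2 has its minimum $8 at q = 5; price $96 clears that bar, so the firm operates.
MC = 33 - 20q + 3q^2. Setting P = MC and taking the root on the rising branch gives q* = 9.
TR = 96·9 = 864. TC = 915 + 216 = 1131. Profit = 864 − 1131 = -$267.
Shutting down would mean losing the fixed cost of $915, so operating at a loss of $267 is better by $648.

Profit = -$267 at q = 9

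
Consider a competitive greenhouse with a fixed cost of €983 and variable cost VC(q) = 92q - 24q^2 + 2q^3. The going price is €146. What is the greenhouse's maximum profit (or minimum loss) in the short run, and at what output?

AVC = 92 - 24q + 2q^2; min AVC = €20 at q = 6. Since P = €146 ≥ min AVC, the firm produces.
MC = 92 - 48q + 6q^2. Setting P = MC and taking the root on the rising branch gives q* = 9.
TR = 146·9 = 1314. TC = 983 + 342 = 1325. Profit = 1314 − 1325 = -€11.
By producing, the firm covers all variable cost plus €972 of fixed cost; shutting down would lose the full €983.

Profit = -€11 at q = 9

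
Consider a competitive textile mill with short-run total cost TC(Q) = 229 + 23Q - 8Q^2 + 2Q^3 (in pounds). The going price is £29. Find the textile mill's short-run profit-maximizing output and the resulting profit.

AVC = 23 - 8Q + 2Q^2 has its minimum £15 at Q = 2; price £29 clears that bar, so the firm operates.
MC = 23 - 16Q + 6Q^2. Setting P = MC and taking the root on the rising branch gives Q* = 3.
TR = 29·3 = 87. TC = 229 + 51 = 280. Profit = 87 − 280 = -£193.
By producing, the firm covers all variable cost plus £36 of fixed cost; shutting down would lose the full £229.

Profit = -£193 at Q = 3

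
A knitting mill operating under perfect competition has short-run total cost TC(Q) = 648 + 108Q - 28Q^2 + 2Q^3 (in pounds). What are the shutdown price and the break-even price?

Shutdown price = min AVC. AVC = 108 - 28Q + 2Q^2, with vertex at Q = 7 and minimum £10.
ATC = 648/Q + 108 - 28Q + 2Q^2. Setting dATC/dQ = −648/Q^2 − 28 + 4Q = 0 gives Q = 9 (since 4·9^3 − 28·9^2 = 648).
min ATC = 648/9 + 108 − 28·9 + 2·9^2 = £90. That is the break-even price.
Between these two prices the firm operates at a loss; above £90 it earns a profit.

Shutdown price = £10; break-even price = £90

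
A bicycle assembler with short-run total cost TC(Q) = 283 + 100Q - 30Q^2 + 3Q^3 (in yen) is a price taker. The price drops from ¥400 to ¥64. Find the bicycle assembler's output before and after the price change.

AVC = 100 - 30Q + 3Q^2, minimized at Q = 5 where min AVC = ¥25. MC = 100 - 60Q + 9Q^2.
At P = ¥400 ≥ min AVC, set P = MC on the rising branch: Q = 10.
At P = ¥64 ≥ min AVC, set P = MC: Q = 6. The firm stays open but cuts output.

Output falls from 10 to 6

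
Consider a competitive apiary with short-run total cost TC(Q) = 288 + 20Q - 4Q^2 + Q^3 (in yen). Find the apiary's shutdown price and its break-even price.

Shutdown price = min AVC. AVC = 20 - 4Q + Q^2, with vertex at Q = 2 and minimum ¥16.
ATC = 288/Q + 20 - 4Q + Q^2. Setting dATC/dQ = −288/Q^2 − 4 + 2Q = 0 gives Q = 6 (since 2·6^3 − 4·6^2 = 288).
min ATC = 288/6 + 20 − 4·6 + 6^2 = ¥80. That is the break-even price.
Between these two prices the firm operates at a loss; above ¥80 it earns a profit.

Shutdown price = ¥16; break-even price = ¥80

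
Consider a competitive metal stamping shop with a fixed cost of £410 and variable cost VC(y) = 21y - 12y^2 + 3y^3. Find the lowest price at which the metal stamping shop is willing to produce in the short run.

£9 per unit

The firm shuts down when price falls below the minimum of average variable cost. AVC = VC/y = 21 - 12y + 3y^2.
dAVC/dy = -12 + 6y = 0 gives y = 2. min AVC = 21 - 12·2 + 3·2^2 = 9.
The firm shuts down for any P below £9.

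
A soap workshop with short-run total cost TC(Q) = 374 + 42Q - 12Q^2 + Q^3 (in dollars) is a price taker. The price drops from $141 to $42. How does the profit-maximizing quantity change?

Output falls from 11 to 8

AVC = 42 - 12Q + Q^2, minimized at Q = 6 where min AVC = $6. MC = 42 - 24Q + 3Q^2.
At P = $141 ≥ min AVC, set P = MC on the rising branch: Q = 11.
At P = $42 ≥ min AVC, set P = MC: Q = 8. The firm stays open but cuts output.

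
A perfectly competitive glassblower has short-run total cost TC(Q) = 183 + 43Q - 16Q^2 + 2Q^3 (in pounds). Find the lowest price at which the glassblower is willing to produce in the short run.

The firm shuts down when price falls below the minimum of average variable cost. AVC = VC/Q = 43 - 16Q + 2Q^2.
At the minimum of AVC, MC = AVC. MC = 43 - 32Q + 6Q^2; setting MC = AVC gives 4Q^2 - 16Q = 0, so Q = 4. min AVC = 11.
The firm shuts down for any P below £11.

£11 per unit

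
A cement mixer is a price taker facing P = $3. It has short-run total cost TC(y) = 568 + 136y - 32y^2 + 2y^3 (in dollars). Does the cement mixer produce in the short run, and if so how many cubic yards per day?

Variable cost is VC = 136y - 32y^2 + 2y^3, so AVC = VC/y = 136 - 32y + 2y^2 and MC = dTC/dy = 136 - 64y + 6y^2.
AVC is minimized where dAVC/dy = -32 + 4y = 0, at y = 8; min AVC = 136 - 32·8 + 2·8^2 = $8.
Since P = $3 < min AVC = $8, price fails to cover variable cost at any output.
Shutting down limits the loss to fixed cost, $568.

Shut down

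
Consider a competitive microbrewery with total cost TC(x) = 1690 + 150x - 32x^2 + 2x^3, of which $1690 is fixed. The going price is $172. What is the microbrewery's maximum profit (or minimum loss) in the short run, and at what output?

Profit = -$238 at x = 11

AVC = 150 - 32x + 2x^2; min AVC = $22 at x = 8. Since P = $172 ≥ min AVC, the firm produces.
With MC = 150 - 64x + 6x^2, P = MC on the upward-sloping part at x* = 11.
TR = 172·11 = 1892. TC = 1690 + 440 = 2130. Profit = 1892 − 2130 = -$238.
That loss of $238 beats the $1690 the firm would lose by shutting down; producing recovers $1452 of fixed cost.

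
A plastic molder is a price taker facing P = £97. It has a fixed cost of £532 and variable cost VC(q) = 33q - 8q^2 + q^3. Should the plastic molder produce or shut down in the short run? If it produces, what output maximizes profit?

Produce at q = 8

From TC, MC = TC'(q) = 33 - 16q + 3q^2 and AVC = VC/q = 33 - 8q + q^2.
AVC hits its minimum where MC = AVC, at q = 4, giving min AVC = 33 - 8·4 + 4^2 = £17.
Because £97 ≥ £17, revenue can cover variable cost; the firm operates.
Set P = MC: 97 = 33 - 16q + 3q^2 → -64 - 16q + 3q^2 = 0. The roots are q = -8/3 and q = 8; the profit-maximizing output is on the rising part of MC, so q* = 8.
Check: AVC at q = 8 is £33 ≤ P, so revenue covers variable cost.
Profit = P·q − TC = 97·8 − 796 = -£20, a loss, but smaller than the £532 fixed cost the firm would lose by shutting down.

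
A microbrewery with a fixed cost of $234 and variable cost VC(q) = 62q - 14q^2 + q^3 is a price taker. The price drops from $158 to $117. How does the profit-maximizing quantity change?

Output falls from 12 to 11

MC = 62 - 28q + 3q^2; the shutdown threshold is min AVC = $13 (at q = 7).
With P = $158 above the shutdown price, P = MC gives q = 12.
At P = $117 ≥ min AVC, set P = MC: q = 11. The firm stays open but cuts output.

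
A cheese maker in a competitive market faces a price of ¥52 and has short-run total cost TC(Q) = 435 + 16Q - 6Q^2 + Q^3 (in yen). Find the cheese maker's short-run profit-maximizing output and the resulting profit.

AVC = 16 - 6Q + Q^2 has its minimum ¥7 at Q = 3; price ¥52 clears that bar, so the firm operates.
With MC = 16 - 12Q + 3Q^2, P = MC on the upward-sloping part at Q* = 6.
TR = 52·6 = 312. TC = 435 + 96 = 531. Profit = 312 − 531 = -¥219.
Shutting down would mean losing the fixed cost of ¥435, so operating at a loss of ¥219 is better by ¥216.

Profit = -¥219 at Q = 6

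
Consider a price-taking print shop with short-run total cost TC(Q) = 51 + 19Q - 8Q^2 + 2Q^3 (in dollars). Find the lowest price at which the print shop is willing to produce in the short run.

The shutdown price is the minimum of AVC. VC = 19Q - 8Q^2 + 2Q^3, so AVC = 19 - 8Q + 2Q^2.
dAVC/dQ = -8 + 4Q = 0 gives Q = 2. min AVC = 19 - 8·2 + 2·2^2 = 11.
So the shutdown price is $11.

$11 per unit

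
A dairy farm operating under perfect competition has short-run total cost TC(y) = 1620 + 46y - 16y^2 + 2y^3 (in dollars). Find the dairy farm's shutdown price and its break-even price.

AVC = 46 - 16y + 2y^2; minimized at y = 4, giving min AVC = $14. That is the shutdown price.
ATC = 1620/y + 46 - 16y + 2y^2. Setting dATC/dy = −1620/y^2 − 16 + 4y = 0 gives y = 9 (since 4·9^3 − 16·9^2 = 1620).
min ATC = 1620/9 + 46 − 16·9 + 2·9^2 = $244. That is the break-even price.
For $14 ≤ P < $244 the firm produces at a loss; below $14 it shuts down.

Shutdown price = $14; break-even price = $244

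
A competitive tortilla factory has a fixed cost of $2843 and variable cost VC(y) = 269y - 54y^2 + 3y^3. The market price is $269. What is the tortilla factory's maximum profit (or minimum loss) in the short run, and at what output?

Profit = -$251 at y = 12

AVC = 269 - 54y + 3y^2; min AVC = $26 at y = 9. Since P = $269 ≥ min AVC, the firm produces.
MC = 269 - 108y + 9y^2. Setting P = MC and taking the root on the rising branch gives y* = 12.
TR = 269·12 = 3228. TC = 2843 + 636 = 3479. Profit = 3228 − 3479 = -$251.
By producing, the firm covers all variable cost plus $2592 of fixed cost; shutting down would lose the full $2843.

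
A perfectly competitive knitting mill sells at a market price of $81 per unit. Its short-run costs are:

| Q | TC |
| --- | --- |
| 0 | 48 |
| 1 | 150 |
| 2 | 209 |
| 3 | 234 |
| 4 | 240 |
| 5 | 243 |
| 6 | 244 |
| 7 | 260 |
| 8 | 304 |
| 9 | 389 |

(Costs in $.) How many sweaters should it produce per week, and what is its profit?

Q = 8; profit = $344

Tabulate TR − TC: Q=0: -48; Q=1: -69; Q=2: -47; Q=3: 9; Q=4: 84; Q=5: 162; Q=6: 242; Q=7: 307; Q=8: 344; Q=9: 340.
Profit is maximized at Q = 8. AVC there is 256/8 = $32 ≤ P, so producing beats shutting down (which would give -$48).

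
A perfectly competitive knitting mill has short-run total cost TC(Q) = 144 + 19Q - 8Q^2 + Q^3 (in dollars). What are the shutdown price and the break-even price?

Shutdown price = min AVC. AVC = 19 - 8Q + Q^2, with vertex at Q = 4 and minimum $3.
ATC = 144/Q + 19 - 8Q + Q^2. Setting dATC/dQ = −144/Q^2 − 8 + 2Q = 0 gives Q = 6 (since 2·6^3 − 8·6^2 = 144).
min ATC = 144/6 + 19 − 8·6 + 6^2 = $31. That is the break-even price.
Between these two prices the firm operates at a loss; above $31 it earns a profit.

Shutdown price = $3; break-even price = $31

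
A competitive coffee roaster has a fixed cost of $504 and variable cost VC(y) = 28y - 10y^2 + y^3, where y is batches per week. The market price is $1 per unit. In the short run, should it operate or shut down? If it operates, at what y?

Shut down

From TC, MC = TC'(y) = 28 - 20y + 3y^2 and AVC = VC/y = 28 - 10y + y^2.
AVC hits its minimum where MC = AVC, at y = 5, giving min AVC = 28 - 10·5 + 5^2 = $3.
With P < min AVC ($1 < $3), every unit sold adds to the loss.
The firm minimizes its loss by shutting down and losing only its fixed cost of $504.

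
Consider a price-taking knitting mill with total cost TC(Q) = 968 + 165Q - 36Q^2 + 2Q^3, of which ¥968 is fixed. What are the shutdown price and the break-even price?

Shutdown price = ¥3; break-even price = ¥99

AVC = 165 - 36Q + 2Q^2; minimized at Q = 9, giving min AVC = ¥3. That is the shutdown price.
ATC = 968/Q + 165 - 36Q + 2Q^2. Setting dATC/dQ = −968/Q^2 − 36 + 4Q = 0 gives Q = 11 (since 4·11^3 − 36·11^2 = 968).
min ATC = 968/11 + 165 − 36·11 + 2·11^2 = ¥99. That is the break-even price.
Between these two prices the firm operates at a loss; above ¥99 it earns a profit.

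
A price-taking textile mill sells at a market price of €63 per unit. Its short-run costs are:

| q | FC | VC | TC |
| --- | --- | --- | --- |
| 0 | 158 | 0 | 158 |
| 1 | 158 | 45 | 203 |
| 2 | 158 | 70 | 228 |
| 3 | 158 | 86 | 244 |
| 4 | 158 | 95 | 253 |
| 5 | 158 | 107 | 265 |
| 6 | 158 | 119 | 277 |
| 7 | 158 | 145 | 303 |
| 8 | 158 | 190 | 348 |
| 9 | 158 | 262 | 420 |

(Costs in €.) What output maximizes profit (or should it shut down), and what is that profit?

Profit at each row (π = 63q − TC): q=0: -158; q=1: -140; q=2: -102; q=3: -55; q=4: -1; q=5: 50; q=6: 101; q=7: 138; q=8: 156; q=9: 147.
Profit is maximized at q = 8. AVC there is 190/8 = €23.75 ≤ P, so producing beats shutting down (which would give -€158).

q = 8; profit = €156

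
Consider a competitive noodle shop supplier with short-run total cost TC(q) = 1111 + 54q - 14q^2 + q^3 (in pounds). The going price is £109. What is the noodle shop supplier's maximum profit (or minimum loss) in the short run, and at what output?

Profit = -£143 at q = 11

AVC = 54 - 14q + q^2; min AVC = £5 at q = 7. Since P = £109 ≥ min AVC, the firm produces.
With MC = 54 - 28q + 3q^2, P = MC on the upward-sloping part at q* = 11.
TR = 109·11 = 1199. TC = 1111 + 231 = 1342. Profit = 1199 − 1342 = -£143.
By producing, the firm covers all variable cost plus £968 of fixed cost; shutting down would lose the full £1111.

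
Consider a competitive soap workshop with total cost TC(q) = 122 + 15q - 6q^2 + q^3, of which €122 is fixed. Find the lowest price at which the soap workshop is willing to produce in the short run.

€6 per unit

The shutdown price is the minimum of AVC. VC = 15q - 6q^2 + q^3, so AVC = 15 - 6q + q^2.
dAVC/dq = -6 + 2q = 0 gives q = 3. min AVC = 15 - 6·3 + 3^2 = 6.
The firm shuts down for any P below €6.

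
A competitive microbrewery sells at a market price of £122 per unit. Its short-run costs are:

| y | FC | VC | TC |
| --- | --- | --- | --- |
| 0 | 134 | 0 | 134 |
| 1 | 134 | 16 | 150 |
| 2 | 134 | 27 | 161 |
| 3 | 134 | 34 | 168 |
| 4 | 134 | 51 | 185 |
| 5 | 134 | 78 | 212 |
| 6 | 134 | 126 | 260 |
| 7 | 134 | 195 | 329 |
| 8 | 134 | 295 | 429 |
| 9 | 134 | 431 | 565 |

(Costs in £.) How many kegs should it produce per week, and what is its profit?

y = 8; profit = £547

Profit at each row (π = 122y − TC): y=0: -134; y=1: -28; y=2: 83; y=3: 198; y=4: 303; y=5: 398; y=6: 472; y=7: 525; y=8: 547; y=9: 533.
Profit is maximized at y = 8. AVC there is 295/8 = £36.88 ≤ P, so producing beats shutting down (which would give -£134).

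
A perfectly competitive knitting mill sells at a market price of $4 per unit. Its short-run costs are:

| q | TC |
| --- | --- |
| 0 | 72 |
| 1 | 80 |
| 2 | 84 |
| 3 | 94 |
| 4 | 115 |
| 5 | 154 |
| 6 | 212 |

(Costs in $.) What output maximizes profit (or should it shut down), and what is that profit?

Profit at each row (π = 4q − TC): q=0: -72; q=1: -76; q=2: -76; q=3: -82; q=4: -99; q=5: -134; q=6: -188.
Profit is highest at q = 0. Equivalently, the lowest AVC in the table is 12/2 ≈ $6 at q = 2, and P = $4 falls below it — price never covers variable cost, so the firm shuts down and loses only its fixed cost.

q = 0 (shut down); profit = -$72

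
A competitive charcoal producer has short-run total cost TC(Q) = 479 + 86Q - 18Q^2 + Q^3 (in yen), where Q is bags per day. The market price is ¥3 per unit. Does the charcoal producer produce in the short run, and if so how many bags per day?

Variable cost is VC = 86Q - 18Q^2 + Q^3, so AVC = VC/Q = 86 - 18Q + Q^2 and MC = dTC/dQ = 86 - 36Q + 3Q^2.
The AVC parabola has its vertex at Q = 18/2 = 9, where AVC = 86 - 18·9 + 9^2 = ¥5.
P = ¥3 lies below min AVC = ¥5; no output level covers variable cost.
Shutting down limits the loss to fixed cost, ¥479.

Shut down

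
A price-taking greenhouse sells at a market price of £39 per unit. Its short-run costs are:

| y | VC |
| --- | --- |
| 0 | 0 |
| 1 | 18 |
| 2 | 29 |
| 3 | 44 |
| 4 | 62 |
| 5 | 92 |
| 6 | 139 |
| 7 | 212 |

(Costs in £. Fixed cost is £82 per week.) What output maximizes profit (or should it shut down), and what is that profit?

Profit at each row (π = 39y − TC): y=0: -82; y=1: -61; y=2: -33; y=3: -9; y=4: 12; y=5: 21; y=6: 13; y=7: -21.
Profit is maximized at y = 5. AVC there is 92/5 = £18.40 ≤ P, so producing beats shutting down (which would give -£82).

y = 5; profit = £21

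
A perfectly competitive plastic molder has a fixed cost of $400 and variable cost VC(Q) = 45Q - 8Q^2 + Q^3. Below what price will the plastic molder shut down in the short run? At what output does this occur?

$29 per unit, at Q = 4

The shutdown price is the minimum of AVC. VC = 45Q - 8Q^2 + Q^3, so AVC = 45 - 8Q + Q^2.
dAVC/dQ = -8 + 2Q = 0 gives Q = 4. min AVC = 45 - 8·4 + 4^2 = 29.
The firm shuts down for any P below $29.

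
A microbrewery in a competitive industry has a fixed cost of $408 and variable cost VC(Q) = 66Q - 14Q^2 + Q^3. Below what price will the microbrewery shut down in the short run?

Short-run supply begins at min AVC. From VC = 66Q - 14Q^2 + Q^3, AVC = 66 - 14Q + Q^2.
At the minimum of AVC, MC = AVC. MC = 66 - 28Q + 3Q^2; setting MC = AVC gives 2Q^2 - 14Q = 0, so Q = 7. min AVC = 17.
The firm shuts down for any P below $17.

$17 per unit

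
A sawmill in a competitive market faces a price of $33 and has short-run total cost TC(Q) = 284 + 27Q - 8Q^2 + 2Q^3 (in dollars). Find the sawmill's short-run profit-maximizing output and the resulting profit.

AVC = 27 - 8Q + 2Q^2 has its minimum $19 at Q = 2; price $33 clears that bar, so the firm operates.
With MC = 27 - 16Q + 6Q^2, P = MC on the upward-sloping part at Q* = 3.
TR = 33·3 = 99. TC = 284 + 63 = 347. Profit = 99 − 347 = -$248.
Shutting down would mean losing the fixed cost of $284, so operating at a loss of $248 is better by $36.

Profit = -$248 at Q = 3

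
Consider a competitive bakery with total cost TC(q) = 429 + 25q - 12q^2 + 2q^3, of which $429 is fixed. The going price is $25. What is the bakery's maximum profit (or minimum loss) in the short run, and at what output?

AVC = 25 - 12q + 2q^2 has its minimum $7 at q = 3; price $25 clears that bar, so the firm operates.
With MC = 25 - 24q + 6q^2, P = MC on the upward-sloping part at q* = 4.
TR = 25·4 = 100. TC = 429 + 36 = 465. Profit = 100 − 465 = -$365.
That loss of $365 beats the $429 the firm would lose by shutting down; producing recovers $64 of fixed cost.

Profit = -$365 at q = 4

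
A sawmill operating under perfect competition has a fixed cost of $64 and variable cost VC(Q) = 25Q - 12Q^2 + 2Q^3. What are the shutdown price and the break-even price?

AVC = 25 - 12Q + 2Q^2; minimized at Q = 3, giving min AVC = $7. That is the shutdown price.
ATC = 64/Q + 25 - 12Q + 2Q^2. Setting dATC/dQ = −64/Q^2 − 12 + 4Q = 0 gives Q = 4 (since 4·4^3 − 12·4^2 = 64).
min ATC = 64/4 + 25 − 12·4 + 2·4^2 = $25. That is the break-even price.
For $7 ≤ P < $25 the firm produces at a loss; below $7 it shuts down.

Shutdown price = $7; break-even price = $25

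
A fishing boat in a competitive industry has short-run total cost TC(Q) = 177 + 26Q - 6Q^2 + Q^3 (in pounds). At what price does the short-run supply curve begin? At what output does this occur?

£17 per unit, at Q = 3

The firm shuts down when price falls below the minimum of average variable cost. AVC = VC/Q = 26 - 6Q + Q^2.
At the minimum of AVC, MC = AVC. MC = 26 - 12Q + 3Q^2; setting MC = AVC gives 2Q^2 - 6Q = 0, so Q = 3. min AVC = 17.
The firm shuts down for any P below £17.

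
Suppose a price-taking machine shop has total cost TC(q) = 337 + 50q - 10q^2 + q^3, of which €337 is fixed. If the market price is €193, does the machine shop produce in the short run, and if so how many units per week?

Variable cost is VC = 50q - 10q^2 + q^3, so AVC = VC/q = 50 - 10q + q^2 and MC = dTC/dq = 50 - 20q + 3q^2.
AVC is minimized where dAVC/dq = -10 + 2q = 0, at q = 5; min AVC = 50 - 10·5 + 5^2 = €25.
P = €193 exceeds min AVC = €25, so the firm stays open.
P = MC gives -143 - 20q + 3q^2 = 0, with roots -13/3 and 11. Take the larger (rising MC): q* = 11.
Check: AVC at q = 11 is €61 ≤ P, so revenue covers variable cost.
Profit = P·q − TC = 193·11 − 1008 = €1115.

Produce at q = 11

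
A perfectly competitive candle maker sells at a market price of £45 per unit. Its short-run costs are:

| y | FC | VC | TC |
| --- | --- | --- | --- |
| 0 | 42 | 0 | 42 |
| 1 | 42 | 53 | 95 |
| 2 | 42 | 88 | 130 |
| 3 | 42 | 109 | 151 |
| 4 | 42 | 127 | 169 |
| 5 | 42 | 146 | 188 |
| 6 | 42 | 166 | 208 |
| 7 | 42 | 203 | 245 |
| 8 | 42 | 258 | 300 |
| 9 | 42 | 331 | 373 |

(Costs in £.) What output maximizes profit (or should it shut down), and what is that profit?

Compute π = P·y − TC at each output: y=0: -42; y=1: -50; y=2: -40; y=3: -16; y=4: 11; y=5: 37; y=6: 62; y=7: 70; y=8: 60; y=9: 32.
Profit is maximized at y = 7. AVC there is 203/7 = £29 ≤ P, so producing beats shutting down (which would give -£42).

y = 7; profit = £70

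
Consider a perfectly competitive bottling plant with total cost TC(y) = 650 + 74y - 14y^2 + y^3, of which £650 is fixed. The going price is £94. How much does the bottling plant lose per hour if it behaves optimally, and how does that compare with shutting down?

Profit = -£50 at y = 10

AVC = 74 - 14y + y^2 has its minimum £25 at y = 7; price £94 clears that bar, so the firm operates.
With MC = 74 - 28y + 3y^2, P = MC on the upward-sloping part at y* = 10.
TR = 94·10 = 940. TC = 650 + 340 = 990. Profit = 940 − 990 = -£50.
By producing, the firm covers all variable cost plus £600 of fixed cost; shutting down would lose the full £650.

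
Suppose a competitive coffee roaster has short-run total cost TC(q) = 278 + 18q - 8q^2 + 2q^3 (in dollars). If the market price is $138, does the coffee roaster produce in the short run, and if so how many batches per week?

Strip out fixed cost: VC = 18q - 8q^2 + 2q^3. Then AVC = 18 - 8q + 2q^2 and MC = 18 - 16q + 6q^2.
AVC hits its minimum where MC = AVC, at q = 2, giving min AVC = 18 - 8·2 + 2·2^2 = $10.
P = $138 exceeds min AVC = $10, so the firm stays open.
Solving P = MC: -120 - 16q + 6q^2 = 0 ⇒ q = -10/3 or 6. On the upward-sloping branch, q* = 6.
Check: AVC at q = 6 is $42 ≤ P, so revenue covers variable cost.
Profit = P·q − TC = 138·6 − 530 = $298.

Produce at q = 6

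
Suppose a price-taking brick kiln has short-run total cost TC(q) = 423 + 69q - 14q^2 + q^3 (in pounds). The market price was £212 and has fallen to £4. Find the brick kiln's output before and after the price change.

MC = 69 - 28q + 3q^2; the shutdown threshold is min AVC = £20 (at q = 7).
With P = £212 above the shutdown price, P = MC gives q = 13.
At P = £4 < min AVC = £20, price no longer covers variable cost at any output, so the firm shuts down: q = 0.

Output falls from 13 to 0 (the firm shuts down)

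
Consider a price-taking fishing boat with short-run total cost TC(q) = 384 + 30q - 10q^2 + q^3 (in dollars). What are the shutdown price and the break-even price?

Shutdown price = $5; break-even price = $62

Shutdown price = min AVC. AVC = 30 - 10q + q^2, with vertex at q = 5 and minimum $5.
ATC = 384/q + 30 - 10q + q^2. Setting dATC/dq = −384/q^2 − 10 + 2q = 0 gives q = 8 (since 2·8^3 − 10·8^2 = 384).
min ATC = 384/8 + 30 − 10·8 + 8^2 = $62. That is the break-even price.
Between these two prices the firm operates at a loss; above $62 it earns a profit.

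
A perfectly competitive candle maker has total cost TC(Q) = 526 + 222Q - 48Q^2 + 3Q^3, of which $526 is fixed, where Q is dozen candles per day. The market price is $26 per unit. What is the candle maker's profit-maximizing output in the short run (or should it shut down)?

Shut down

From TC, MC = TC'(Q) = 222 - 96Q + 9Q^2 and AVC = VC/Q = 222 - 48Q + 3Q^2.
The AVC parabola has its vertex at Q = 48/6 = 8, where AVC = 222 - 48·8 + 3·8^2 = $30.
With P < min AVC ($26 < $30), every unit sold adds to the loss.
Shutting down limits the loss to fixed cost, $526.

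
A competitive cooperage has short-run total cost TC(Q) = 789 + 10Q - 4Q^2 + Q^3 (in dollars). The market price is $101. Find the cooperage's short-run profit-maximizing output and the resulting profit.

Profit = -$299 at Q = 7

AVC = 10 - 4Q + Q^2; min AVC = $6 at Q = 2. Since P = $101 ≥ min AVC, the firm produces.
MC = 10 - 8Q + 3Q^2. Setting P = MC and taking the root on the rising branch gives Q* = 7.
TR = 101·7 = 707. TC = 789 + 217 = 1006. Profit = 707 − 1006 = -$299.
That loss of $299 beats the $789 the firm would lose by shutting down; producing recovers $490 of fixed cost.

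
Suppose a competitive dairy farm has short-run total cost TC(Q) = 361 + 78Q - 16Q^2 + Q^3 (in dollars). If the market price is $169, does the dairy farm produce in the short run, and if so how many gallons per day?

Produce at Q = 13

Strip out fixed cost: VC = 78Q - 16Q^2 + Q^3. Then AVC = 78 - 16Q + Q^2 and MC = 78 - 32Q + 3Q^2.
The AVC parabola has its vertex at Q = 16/2 = 8, where AVC = 78 - 16·8 + 8^2 = $14.
Since P = $169 ≥ min AVC = $14, price covers variable cost and the firm should produce.
Set P = MC: 169 = 78 - 32Q + 3Q^2 → -91 - 32Q + 3Q^2 = 0. The roots are Q = -7/3 and Q = 13; the profit-maximizing output is on the rising part of MC, so Q* = 13.
Check: AVC at Q = 13 is $39 ≤ P, so revenue covers variable cost.
Profit = P·Q − TC = 169·13 − 868 = $1329.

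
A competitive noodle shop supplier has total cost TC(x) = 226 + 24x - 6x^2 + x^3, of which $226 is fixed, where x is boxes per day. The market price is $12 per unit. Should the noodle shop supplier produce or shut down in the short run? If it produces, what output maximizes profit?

Variable cost is VC = 24x - 6x^2 + x^3, so AVC = VC/x = 24 - 6x + x^2 and MC = dTC/dx = 24 - 12x + 3x^2.
AVC hits its minimum where MC = AVC, at x = 3, giving min AVC = 24 - 6·3 + 3^2 = $15.
With P < min AVC ($12 < $15), every unit sold adds to the loss.
Best response: produce nothing and absorb the $226 fixed cost.

Shut down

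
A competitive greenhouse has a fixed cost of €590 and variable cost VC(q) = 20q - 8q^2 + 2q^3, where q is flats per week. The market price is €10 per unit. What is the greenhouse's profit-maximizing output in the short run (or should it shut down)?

Strip out fixed cost: VC = 20q - 8q^2 + 2q^3. Then AVC = 20 - 8q + 2q^2 and MC = 20 - 16q + 6q^2.
The AVC parabola has its vertex at q = 8/4 = 2, where AVC = 20 - 8·2 + 2·2^2 = €12.
P = €10 lies below min AVC = €12; no output level covers variable cost.
Best response: produce nothing and absorb the €590 fixed cost.

Shut down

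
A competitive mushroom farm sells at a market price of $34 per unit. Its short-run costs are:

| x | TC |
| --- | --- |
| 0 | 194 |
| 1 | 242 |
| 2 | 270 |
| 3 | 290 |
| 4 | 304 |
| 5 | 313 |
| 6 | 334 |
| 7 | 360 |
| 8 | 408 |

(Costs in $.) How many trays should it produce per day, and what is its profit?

x = 7; profit = -$122

Tabulate TR − TC: x=0: -194; x=1: -208; x=2: -202; x=3: -188; x=4: -168; x=5: -143; x=6: -130; x=7: -122; x=8: -136.
Profit is maximized at x = 7. AVC there is 166/7 = $23.71 ≤ P, so producing beats shutting down (which would give -$194).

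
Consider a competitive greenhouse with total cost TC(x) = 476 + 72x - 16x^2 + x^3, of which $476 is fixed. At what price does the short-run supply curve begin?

Short-run supply begins at min AVC. From VC = 72x - 16x^2 + x^3, AVC = 72 - 16x + x^2.
dAVC/dx = -16 + 2x = 0 gives x = 8. min AVC = 72 - 16·8 + 8^2 = 8.
So the shutdown price is $8.

$8 per unit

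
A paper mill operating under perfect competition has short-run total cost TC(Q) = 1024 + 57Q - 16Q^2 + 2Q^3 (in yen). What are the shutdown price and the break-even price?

AVC = 57 - 16Q + 2Q^2; minimized at Q = 4, giving min AVC = ¥25. That is the shutdown price.
ATC = 1024/Q + 57 - 16Q + 2Q^2. Setting dATC/dQ = −1024/Q^2 − 16 + 4Q = 0 gives Q = 8 (since 4·8^3 − 16·8^2 = 1024).
min ATC = 1024/8 + 57 − 16·8 + 2·8^2 = ¥185. That is the break-even price.
Between these two prices the firm operates at a loss; above ¥185 it earns a profit.

Shutdown price = ¥25; break-even price = ¥185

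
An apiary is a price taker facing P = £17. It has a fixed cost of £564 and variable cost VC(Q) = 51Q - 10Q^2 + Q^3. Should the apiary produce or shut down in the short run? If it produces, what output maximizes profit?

Shut down

Variable cost is VC = 51Q - 10Q^2 + Q^3, so AVC = VC/Q = 51 - 10Q + Q^2 and MC = dTC/dQ = 51 - 20Q + 3Q^2.
The AVC parabola has its vertex at Q = 10/2 = 5, where AVC = 51 - 10·5 + 5^2 = £26.
With P < min AVC (£17 < £26), every unit sold adds to the loss.
Shutting down limits the loss to fixed cost, £564.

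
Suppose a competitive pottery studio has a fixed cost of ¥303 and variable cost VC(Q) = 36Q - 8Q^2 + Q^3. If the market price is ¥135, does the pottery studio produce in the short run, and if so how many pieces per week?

Produce at Q = 9

From TC, MC = TC'(Q) = 36 - 16Q + 3Q^2 and AVC = VC/Q = 36 - 8Q + Q^2.
The AVC parabola has its vertex at Q = 8/2 = 4, where AVC = 36 - 8·4 + 4^2 = ¥20.
Since P = ¥135 ≥ min AVC = ¥20, price covers variable cost and the firm should produce.
P = MC gives -99 - 16Q + 3Q^2 = 0, with roots -11/3 and 9. Take the larger (rising MC): Q* = 9.
Check: AVC at Q = 9 is ¥45 ≤ P, so revenue covers variable cost.
Profit = P·Q − TC = 135·9 − 708 = ¥507.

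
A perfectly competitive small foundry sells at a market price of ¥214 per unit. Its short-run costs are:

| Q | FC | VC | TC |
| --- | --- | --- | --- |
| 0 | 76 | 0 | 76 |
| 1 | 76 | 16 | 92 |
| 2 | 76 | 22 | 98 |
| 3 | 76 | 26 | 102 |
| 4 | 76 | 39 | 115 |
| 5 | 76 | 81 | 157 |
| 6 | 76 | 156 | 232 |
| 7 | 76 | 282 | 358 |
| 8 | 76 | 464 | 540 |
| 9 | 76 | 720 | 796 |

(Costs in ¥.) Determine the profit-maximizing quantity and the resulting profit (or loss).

Q = 8; profit = ¥1172

Tabulate TR − TC: Q=0: -76; Q=1: 122; Q=2: 330; Q=3: 540; Q=4: 741; Q=5: 913; Q=6: 1052; Q=7: 1140; Q=8: 1172; Q=9: 1130.
Profit is maximized at Q = 8. AVC there is 464/8 = ¥58 ≤ P, so producing beats shutting down (which would give -¥76).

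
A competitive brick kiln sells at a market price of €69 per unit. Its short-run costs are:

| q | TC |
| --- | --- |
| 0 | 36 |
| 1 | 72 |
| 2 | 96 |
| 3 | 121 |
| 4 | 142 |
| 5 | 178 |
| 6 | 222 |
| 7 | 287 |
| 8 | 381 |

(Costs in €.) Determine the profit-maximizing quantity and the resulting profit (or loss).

Profit at each row (π = 69q − TC): q=0: -36; q=1: -3; q=2: 42; q=3: 86; q=4: 134; q=5: 167; q=6: 192; q=7: 196; q=8: 171.
Profit is maximized at q = 7. AVC there is 251/7 = €35.86 ≤ P, so producing beats shutting down (which would give -€36).

q = 7; profit = €196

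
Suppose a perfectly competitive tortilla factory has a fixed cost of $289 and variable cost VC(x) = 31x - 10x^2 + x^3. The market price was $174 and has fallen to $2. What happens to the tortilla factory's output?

MC = 31 - 20x + 3x^2; the shutdown threshold is min AVC = $6 (at x = 5).
At P = $174 ≥ min AVC, set P = MC on the rising branch: x = 11.
At P = $2 < min AVC = $6, price no longer covers variable cost at any output, so the firm shuts down: x = 0.

Output falls from 11 to 0 (the firm shuts down)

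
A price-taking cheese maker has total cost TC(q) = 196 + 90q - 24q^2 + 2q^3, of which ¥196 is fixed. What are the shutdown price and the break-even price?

Shutdown price = ¥18; break-even price = ¥48

AVC = 90 - 24q + 2q^2; minimized at q = 6, giving min AVC = ¥18. That is the shutdown price.
ATC = 196/q + 90 - 24q + 2q^2. Setting dATC/dq = −196/q^2 − 24 + 4q = 0 gives q = 7 (since 4·7^3 − 24·7^2 = 196).
min ATC = 196/7 + 90 − 24·7 + 2·7^2 = ¥48. That is the break-even price.
Between these two prices the firm operates at a loss; above ¥48 it earns a profit.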